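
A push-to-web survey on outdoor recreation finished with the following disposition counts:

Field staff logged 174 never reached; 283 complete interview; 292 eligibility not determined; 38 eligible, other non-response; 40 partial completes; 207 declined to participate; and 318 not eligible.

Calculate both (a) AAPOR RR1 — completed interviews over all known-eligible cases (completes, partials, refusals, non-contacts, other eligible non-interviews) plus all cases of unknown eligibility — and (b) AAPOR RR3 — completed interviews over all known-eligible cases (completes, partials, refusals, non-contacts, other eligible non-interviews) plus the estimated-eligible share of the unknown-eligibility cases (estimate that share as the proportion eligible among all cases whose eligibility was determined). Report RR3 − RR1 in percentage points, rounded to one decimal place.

2.5

Numerator: 283
Denom: 283 + 40 + 207 + 174 + 38 + 292 = 1034
RR1 = 283 / 1034 = 0.2737
Eligible (known): 283 + 40 + 207 + 174 + 38 = 742
e = 742 / (742 + 318) = 742 / 1060 = 0.7000
Eligible share of unknowns: 0.7000 × 292 = 204.40
Denom: 742 + 204.40 = 946.40
RR3 = 283 / 946.40 = 0.2990
Difference = 29.90 − 27.37 = 2.53 percentage points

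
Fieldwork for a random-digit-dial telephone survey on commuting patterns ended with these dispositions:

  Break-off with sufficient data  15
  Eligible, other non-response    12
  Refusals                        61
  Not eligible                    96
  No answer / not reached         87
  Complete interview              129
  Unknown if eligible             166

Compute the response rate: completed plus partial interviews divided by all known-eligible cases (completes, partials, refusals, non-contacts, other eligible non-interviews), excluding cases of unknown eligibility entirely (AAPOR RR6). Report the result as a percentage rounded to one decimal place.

Num = 129 + 15 = 144
Base = 129 + 15 + 61 + 87 + 12 = 304
RR6 = 144 / 304 = 0.4737

47.4%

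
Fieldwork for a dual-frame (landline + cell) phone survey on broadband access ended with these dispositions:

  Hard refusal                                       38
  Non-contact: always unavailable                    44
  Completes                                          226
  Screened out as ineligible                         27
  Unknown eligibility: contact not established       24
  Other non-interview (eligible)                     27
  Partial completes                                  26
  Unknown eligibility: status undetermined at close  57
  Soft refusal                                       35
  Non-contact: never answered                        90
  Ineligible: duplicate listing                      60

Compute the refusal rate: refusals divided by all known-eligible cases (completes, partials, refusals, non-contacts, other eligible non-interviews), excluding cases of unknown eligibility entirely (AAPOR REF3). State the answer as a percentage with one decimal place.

15.0%

Refused = 38 + 35 = 73
Never reached = 90 + 44 = 134
Undetermined eligibility = 24 + 57 = 81
Not eligible = 27 + 60 = 87
Numerator = 73
Denominator = 226 + 26 + 73 + 134 + 27 = 486
REF3 = 73 / 486 = 0.1502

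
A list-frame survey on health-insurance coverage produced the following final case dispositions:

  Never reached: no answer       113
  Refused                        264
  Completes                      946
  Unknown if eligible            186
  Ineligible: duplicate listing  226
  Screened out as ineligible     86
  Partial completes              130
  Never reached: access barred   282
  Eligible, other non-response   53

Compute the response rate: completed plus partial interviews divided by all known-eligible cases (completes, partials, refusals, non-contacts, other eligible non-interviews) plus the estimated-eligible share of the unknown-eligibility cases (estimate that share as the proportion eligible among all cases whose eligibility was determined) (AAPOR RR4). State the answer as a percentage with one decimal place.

Never reached = 113 + 282 = 395
Out of scope = 86 + 226 = 312
Num = 946 + 130 = 1076
Eligible (known) = 946 + 130 + 264 + 395 + 53 = 1788
e = 1788 / (1788 + 312) = 1788 / 2100 = 0.8514
Eligible share of unknowns = 0.8514 × 186 = 158.36
Base = 1788 + 158.36 = 1946.36
RR4 = 1076 / 1946.36 = 0.5528

55.3%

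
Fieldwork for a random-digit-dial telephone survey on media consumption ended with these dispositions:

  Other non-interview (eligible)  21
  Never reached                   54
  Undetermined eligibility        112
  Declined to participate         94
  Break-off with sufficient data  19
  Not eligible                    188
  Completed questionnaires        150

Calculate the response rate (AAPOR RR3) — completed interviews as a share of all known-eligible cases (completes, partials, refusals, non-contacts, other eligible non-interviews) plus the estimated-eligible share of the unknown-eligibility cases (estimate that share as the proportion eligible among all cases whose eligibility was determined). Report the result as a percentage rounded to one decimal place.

Numerator = 150
Determined eligible = 150 + 19 + 94 + 54 + 21 = 338
e = 338 / (338 + 188) = 338 / 526 = 0.6426
e × U = 0.6426 × 112 = 71.97
Base = 338 + 71.97 = 409.97
RR3 = 150 / 409.97 = 0.3659

36.6%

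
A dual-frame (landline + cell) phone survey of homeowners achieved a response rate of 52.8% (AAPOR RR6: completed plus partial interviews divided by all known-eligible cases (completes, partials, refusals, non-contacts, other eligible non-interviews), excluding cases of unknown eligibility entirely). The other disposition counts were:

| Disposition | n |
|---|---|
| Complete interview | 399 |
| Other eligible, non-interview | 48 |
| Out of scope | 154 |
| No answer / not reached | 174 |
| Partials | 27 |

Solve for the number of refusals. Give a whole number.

Numerator → 399 + 27 = 426
RR6 = 426 / D = 0.528
D = 426 / 0.528 = 806.8
Other denominator terms total 648
refusals = 806.8 − 648 ≈ 159

159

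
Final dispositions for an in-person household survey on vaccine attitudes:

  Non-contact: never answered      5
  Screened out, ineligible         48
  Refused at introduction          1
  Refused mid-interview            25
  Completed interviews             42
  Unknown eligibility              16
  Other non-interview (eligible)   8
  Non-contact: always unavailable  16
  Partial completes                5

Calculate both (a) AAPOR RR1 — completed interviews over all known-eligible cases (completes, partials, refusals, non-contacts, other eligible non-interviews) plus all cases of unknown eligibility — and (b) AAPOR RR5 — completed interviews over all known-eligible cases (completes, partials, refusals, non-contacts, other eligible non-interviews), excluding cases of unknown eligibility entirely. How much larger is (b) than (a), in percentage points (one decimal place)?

Declined to participate = 1 + 25 = 26
No contact after all attempts = 5 + 16 = 21
Num = 42
Base = 42 + 5 + 26 + 21 + 8 + 16 = 118
RR1 = 42 / 118 = 0.3559
Base = 42 + 5 + 26 + 21 + 8 = 102
RR5 = 42 / 102 = 0.4118
Difference = 41.18 − 35.59 = 5.59 percentage points

5.6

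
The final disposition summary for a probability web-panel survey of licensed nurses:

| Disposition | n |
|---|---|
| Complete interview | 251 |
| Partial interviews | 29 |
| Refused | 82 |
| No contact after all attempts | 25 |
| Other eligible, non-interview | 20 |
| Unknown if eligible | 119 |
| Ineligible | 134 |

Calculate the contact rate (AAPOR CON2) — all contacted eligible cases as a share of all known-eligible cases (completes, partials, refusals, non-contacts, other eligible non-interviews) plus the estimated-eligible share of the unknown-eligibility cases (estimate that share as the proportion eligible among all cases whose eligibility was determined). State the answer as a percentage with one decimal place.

Top: 251 + 29 + 82 + 20 = 382
Determined eligible: 251 + 29 + 82 + 25 + 20 = 407
e = 407 / (407 + 134) = 407 / 541 = 0.7523
Eligible share of unknowns: 0.7523 × 119 = 89.52
Denominator: 407 + 89.52 = 496.52
CON2 = 382 / 496.52 = 0.7694

76.9%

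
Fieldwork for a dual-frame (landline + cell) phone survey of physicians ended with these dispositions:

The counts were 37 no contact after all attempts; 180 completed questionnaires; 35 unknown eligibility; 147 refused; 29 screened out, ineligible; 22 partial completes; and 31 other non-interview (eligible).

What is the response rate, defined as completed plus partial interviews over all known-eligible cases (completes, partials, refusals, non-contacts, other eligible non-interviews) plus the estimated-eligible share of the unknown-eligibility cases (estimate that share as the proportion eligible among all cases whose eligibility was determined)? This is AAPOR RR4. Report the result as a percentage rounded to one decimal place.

Top → 180 + 22 = 202
Determined eligible → 180 + 22 + 147 + 37 + 31 = 417
e = 417 / (417 + 29) = 417 / 446 = 0.9350
Eligible share of unknowns → 0.9350 × 35 = 32.73
Denom → 417 + 32.73 = 449.73
RR4 = 202 / 449.73 = 0.4492

44.9%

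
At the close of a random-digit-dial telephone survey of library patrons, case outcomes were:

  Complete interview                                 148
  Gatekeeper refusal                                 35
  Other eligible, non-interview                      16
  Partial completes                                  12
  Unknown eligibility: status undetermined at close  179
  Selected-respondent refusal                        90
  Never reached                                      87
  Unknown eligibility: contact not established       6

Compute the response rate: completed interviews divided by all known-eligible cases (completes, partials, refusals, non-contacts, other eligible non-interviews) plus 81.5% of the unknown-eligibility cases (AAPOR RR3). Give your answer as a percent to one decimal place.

Declined to participate = 35 + 90 = 125
Undetermined eligibility = 6 + 179 = 185
Num = 148
Known eligible = 148 + 12 + 125 + 87 + 16 = 388
Estimated eligible among unknowns = 0.8150 × 185 = 150.77
Denominator = 388 + 150.77 = 538.77
RR3 = 148 / 538.77 = 0.2747

27.5%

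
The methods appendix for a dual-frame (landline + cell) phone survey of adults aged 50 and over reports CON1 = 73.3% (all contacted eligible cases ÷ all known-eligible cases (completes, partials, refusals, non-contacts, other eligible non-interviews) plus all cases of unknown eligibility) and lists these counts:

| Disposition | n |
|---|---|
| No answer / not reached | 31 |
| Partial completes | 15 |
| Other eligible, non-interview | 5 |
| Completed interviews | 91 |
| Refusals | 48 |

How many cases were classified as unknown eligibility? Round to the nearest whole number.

27

Num = 91 + 15 + 48 + 5 = 159
CON1 = 159 / D = 0.733
D = 159 / 0.733 = 216.9
Rest of base = 190
unknown eligibility = 216.9 − 190 ≈ 27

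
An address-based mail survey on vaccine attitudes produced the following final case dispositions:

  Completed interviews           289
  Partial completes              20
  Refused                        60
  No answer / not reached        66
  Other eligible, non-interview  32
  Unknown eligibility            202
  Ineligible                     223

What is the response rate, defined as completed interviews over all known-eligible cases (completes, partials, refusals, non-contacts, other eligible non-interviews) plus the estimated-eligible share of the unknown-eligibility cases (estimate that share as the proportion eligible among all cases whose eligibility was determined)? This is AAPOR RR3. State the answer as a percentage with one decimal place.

Numerator: 289
Determined eligible: 289 + 20 + 60 + 66 + 32 = 467
e = 467 / (467 + 223) = 467 / 690 = 0.6768
Estimated eligible among unknowns: 0.6768 × 202 = 136.71
Denom: 467 + 136.71 = 603.71
RR3 = 289 / 603.71 = 0.4787

47.9%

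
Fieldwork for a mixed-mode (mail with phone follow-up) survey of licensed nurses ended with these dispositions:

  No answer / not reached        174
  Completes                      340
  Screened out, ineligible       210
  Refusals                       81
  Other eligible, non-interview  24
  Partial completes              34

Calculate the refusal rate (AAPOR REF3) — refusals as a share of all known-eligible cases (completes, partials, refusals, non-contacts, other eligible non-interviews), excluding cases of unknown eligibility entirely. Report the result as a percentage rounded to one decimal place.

Num = 81
Denominator = 340 + 34 + 81 + 174 + 24 = 653
REF3 = 81 / 653 = 0.1240

12.4%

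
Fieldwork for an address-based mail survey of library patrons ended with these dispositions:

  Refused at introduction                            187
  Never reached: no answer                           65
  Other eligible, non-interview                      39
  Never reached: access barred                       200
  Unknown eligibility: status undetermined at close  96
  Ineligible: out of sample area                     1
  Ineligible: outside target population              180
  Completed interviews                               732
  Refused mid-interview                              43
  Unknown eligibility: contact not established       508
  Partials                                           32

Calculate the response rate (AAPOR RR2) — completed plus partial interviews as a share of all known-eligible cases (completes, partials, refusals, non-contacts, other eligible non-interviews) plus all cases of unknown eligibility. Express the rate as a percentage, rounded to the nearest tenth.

40.2%

Refused = 187 + 43 = 230
No answer / not reached = 65 + 200 = 265
Eligibility not determined = 508 + 96 = 604
Not eligible = 180 + 1 = 181
Numerator: 732 + 32 = 764
Denom: 732 + 32 + 230 + 265 + 39 + 604 = 1902
RR2 = 764 / 1902 = 0.4017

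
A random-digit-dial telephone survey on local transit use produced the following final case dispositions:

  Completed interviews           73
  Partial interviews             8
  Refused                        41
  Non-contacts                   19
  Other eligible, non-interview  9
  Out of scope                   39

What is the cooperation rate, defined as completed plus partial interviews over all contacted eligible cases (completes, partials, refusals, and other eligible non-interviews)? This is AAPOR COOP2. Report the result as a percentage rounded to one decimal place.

61.8%

Top = 73 + 8 = 81
Denom = 73 + 8 + 41 + 9 = 131
COOP2 = 81 / 131 = 0.6183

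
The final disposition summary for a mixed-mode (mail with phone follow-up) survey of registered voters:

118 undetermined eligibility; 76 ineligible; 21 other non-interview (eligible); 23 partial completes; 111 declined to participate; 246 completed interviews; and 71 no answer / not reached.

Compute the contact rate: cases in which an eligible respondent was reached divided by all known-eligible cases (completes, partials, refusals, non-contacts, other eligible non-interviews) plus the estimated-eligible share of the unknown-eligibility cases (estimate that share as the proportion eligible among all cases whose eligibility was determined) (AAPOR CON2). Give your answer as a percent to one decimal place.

Num → 246 + 23 + 111 + 21 = 401
Known eligible → 246 + 23 + 111 + 71 + 21 = 472
e = 472 / (472 + 76) = 472 / 548 = 0.8613
Eligible share of unknowns → 0.8613 × 118 = 101.63
Base → 472 + 101.63 = 573.63
CON2 = 401 / 573.63 = 0.6991

69.9%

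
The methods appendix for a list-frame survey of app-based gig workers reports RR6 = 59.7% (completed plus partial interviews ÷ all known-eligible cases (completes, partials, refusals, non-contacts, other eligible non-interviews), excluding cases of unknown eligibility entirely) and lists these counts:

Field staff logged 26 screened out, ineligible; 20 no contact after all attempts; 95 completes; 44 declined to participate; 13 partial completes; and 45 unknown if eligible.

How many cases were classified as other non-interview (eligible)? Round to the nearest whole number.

9

Num → 95 + 13 = 108
RR6 = 108 / D = 0.597
D = 108 / 0.597 = 180.9
Rest of base = 172
other non-interview (eligible) = 180.9 − 172 ≈ 9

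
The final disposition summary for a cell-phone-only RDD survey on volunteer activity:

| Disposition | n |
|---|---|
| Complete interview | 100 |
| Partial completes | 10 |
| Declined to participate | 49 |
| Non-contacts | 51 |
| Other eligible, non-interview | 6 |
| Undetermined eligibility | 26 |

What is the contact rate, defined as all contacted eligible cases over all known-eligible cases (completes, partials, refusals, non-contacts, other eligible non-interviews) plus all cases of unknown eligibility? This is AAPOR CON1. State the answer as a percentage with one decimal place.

68.2%

Numerator = 100 + 10 + 49 + 6 = 165
Denominator = 100 + 10 + 49 + 51 + 6 + 26 = 242
CON1 = 165 / 242 = 0.6818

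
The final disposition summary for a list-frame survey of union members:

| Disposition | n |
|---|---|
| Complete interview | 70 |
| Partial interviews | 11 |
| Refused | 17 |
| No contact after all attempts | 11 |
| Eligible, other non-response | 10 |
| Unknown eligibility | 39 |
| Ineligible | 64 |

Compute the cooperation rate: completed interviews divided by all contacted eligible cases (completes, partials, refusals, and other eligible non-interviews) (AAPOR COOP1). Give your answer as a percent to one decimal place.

64.8%

Num → 70
Denom → 70 + 11 + 17 + 10 = 108
COOP1 = 70 / 108 = 0.6481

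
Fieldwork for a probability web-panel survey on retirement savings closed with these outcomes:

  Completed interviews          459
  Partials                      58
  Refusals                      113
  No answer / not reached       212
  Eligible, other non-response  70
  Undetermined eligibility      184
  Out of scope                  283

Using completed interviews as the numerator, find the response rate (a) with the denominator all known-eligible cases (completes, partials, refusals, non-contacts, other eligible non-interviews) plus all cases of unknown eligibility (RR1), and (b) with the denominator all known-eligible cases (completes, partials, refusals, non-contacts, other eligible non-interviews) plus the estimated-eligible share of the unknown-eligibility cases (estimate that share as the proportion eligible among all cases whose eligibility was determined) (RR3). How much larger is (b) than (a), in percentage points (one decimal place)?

1.7

Top → 459
Denom → 459 + 58 + 113 + 212 + 70 + 184 = 1096
RR1 = 459 / 1096 = 0.4188
Eligible (known) → 459 + 58 + 113 + 212 + 70 = 912
e = 912 / (912 + 283) = 912 / 1195 = 0.7632
e × U → 0.7632 × 184 = 140.43
Denom → 912 + 140.43 = 1052.43
RR3 = 459 / 1052.43 = 0.4361
Difference = 43.61 − 41.88 = 1.73 percentage points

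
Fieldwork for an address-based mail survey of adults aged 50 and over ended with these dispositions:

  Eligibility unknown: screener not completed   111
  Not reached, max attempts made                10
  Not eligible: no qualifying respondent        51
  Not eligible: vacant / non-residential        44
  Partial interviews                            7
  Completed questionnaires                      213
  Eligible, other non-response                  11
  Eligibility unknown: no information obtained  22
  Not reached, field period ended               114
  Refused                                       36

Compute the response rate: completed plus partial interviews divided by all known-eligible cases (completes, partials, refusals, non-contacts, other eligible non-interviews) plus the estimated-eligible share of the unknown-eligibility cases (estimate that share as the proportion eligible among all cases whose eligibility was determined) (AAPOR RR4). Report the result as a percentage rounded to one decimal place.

No contact after all attempts = 114 + 10 = 124
Unknown eligibility = 111 + 22 = 133
Not eligible = 51 + 44 = 95
Numerator = 213 + 7 = 220
Eligible (known) = 213 + 7 + 36 + 124 + 11 = 391
e = 391 / (391 + 95) = 391 / 486 = 0.8045
Eligible share of unknowns = 0.8045 × 133 = 107.00
Denom = 391 + 107.00 = 498.00
RR4 = 220 / 498.00 = 0.4418

44.2%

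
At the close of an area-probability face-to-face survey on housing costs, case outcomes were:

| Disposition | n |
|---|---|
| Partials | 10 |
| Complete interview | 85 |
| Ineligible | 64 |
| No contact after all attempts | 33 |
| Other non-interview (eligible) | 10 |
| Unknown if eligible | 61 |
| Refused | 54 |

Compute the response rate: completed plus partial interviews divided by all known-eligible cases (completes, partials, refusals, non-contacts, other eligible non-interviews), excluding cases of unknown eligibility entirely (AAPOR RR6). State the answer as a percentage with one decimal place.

49.5%

Top = 85 + 10 = 95
Denom = 85 + 10 + 54 + 33 + 10 = 192
RR6 = 95 / 192 = 0.4948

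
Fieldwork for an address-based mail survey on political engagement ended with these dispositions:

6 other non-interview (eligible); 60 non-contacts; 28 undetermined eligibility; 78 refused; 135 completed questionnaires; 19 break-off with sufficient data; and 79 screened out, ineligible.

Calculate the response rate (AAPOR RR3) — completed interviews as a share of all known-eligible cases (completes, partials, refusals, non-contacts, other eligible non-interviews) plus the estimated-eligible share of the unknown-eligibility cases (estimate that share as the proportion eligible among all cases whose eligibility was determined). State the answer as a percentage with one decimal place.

Top: 135
Known eligible: 135 + 19 + 78 + 60 + 6 = 298
e = 298 / (298 + 79) = 298 / 377 = 0.7905
Estimated eligible among unknowns: 0.7905 × 28 = 22.13
Denominator: 298 + 22.13 = 320.13
RR3 = 135 / 320.13 = 0.4217

42.2%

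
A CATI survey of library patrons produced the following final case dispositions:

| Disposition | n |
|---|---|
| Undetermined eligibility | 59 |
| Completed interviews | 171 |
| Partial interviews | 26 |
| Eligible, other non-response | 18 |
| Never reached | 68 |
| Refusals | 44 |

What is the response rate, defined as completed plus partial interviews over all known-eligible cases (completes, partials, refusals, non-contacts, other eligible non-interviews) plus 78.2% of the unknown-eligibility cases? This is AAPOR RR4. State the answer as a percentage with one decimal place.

52.8%

Numerator = 171 + 26 = 197
Eligible (known) = 171 + 26 + 44 + 68 + 18 = 327
Estimated eligible among unknowns = 0.7820 × 59 = 46.14
Denominator = 327 + 46.14 = 373.14
RR4 = 197 / 373.14 = 0.5280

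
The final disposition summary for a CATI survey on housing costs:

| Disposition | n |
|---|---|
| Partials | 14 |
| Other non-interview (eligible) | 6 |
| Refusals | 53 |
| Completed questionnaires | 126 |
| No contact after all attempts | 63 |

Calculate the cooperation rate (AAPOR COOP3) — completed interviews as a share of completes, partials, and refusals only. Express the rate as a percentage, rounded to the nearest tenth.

65.3%

Numerator → 126
Denominator → 126 + 14 + 53 = 193
COOP3 = 126 / 193 = 0.6528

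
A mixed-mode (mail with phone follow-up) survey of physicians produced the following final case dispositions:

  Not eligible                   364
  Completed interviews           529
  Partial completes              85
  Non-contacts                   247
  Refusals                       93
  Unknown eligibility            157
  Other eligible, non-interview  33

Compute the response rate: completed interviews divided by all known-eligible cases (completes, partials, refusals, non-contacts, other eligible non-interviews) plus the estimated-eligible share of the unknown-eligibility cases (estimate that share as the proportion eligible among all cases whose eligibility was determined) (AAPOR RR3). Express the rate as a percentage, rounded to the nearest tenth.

Top: 529
Known eligible: 529 + 85 + 93 + 247 + 33 = 987
e = 987 / (987 + 364) = 987 / 1351 = 0.7306
Eligible share of unknowns: 0.7306 × 157 = 114.70
Denom: 987 + 114.70 = 1101.70
RR3 = 529 / 1101.70 = 0.4802

48.0%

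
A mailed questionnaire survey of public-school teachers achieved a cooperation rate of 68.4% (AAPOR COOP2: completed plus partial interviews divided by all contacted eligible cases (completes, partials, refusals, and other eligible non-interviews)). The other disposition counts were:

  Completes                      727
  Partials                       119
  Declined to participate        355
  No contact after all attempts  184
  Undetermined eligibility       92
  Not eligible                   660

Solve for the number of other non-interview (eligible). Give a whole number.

36

Numerator → 727 + 119 = 846
COOP2 = 846 / D = 0.684
D = 846 / 0.684 = 1236.8
Other denominator terms total 1201
other non-interview (eligible) = 1236.8 − 1201 ≈ 36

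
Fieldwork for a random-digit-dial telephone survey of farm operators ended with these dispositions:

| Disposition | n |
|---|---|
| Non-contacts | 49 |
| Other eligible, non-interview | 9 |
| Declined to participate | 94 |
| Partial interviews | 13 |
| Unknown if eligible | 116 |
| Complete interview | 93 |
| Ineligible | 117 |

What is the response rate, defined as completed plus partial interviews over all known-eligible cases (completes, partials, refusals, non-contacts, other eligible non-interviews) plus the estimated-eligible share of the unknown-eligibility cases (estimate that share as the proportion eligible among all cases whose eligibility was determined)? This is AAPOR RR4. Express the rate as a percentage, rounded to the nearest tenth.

31.4%

Num: 93 + 13 = 106
Known eligible: 93 + 13 + 94 + 49 + 9 = 258
e = 258 / (258 + 117) = 258 / 375 = 0.6880
e × U: 0.6880 × 116 = 79.81
Denom: 258 + 79.81 = 337.81
RR4 = 106 / 337.81 = 0.3138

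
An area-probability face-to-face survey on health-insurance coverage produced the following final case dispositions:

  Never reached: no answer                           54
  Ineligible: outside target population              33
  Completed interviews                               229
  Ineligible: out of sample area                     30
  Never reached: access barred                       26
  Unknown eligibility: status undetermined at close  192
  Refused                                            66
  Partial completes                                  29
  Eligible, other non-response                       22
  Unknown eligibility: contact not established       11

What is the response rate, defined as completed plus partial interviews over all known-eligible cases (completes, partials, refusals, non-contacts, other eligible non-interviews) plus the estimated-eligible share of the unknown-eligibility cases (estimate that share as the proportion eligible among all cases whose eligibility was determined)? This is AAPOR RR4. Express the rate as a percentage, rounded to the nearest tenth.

42.8%

Non-contacts = 54 + 26 = 80
Unknown eligibility = 11 + 192 = 203
Screened out, ineligible = 33 + 30 = 63
Top → 229 + 29 = 258
Eligible (known) → 229 + 29 + 66 + 80 + 22 = 426
e = 426 / (426 + 63) = 426 / 489 = 0.8712
Eligible share of unknowns → 0.8712 × 203 = 176.85
Base → 426 + 176.85 = 602.85
RR4 = 258 / 602.85 = 0.4280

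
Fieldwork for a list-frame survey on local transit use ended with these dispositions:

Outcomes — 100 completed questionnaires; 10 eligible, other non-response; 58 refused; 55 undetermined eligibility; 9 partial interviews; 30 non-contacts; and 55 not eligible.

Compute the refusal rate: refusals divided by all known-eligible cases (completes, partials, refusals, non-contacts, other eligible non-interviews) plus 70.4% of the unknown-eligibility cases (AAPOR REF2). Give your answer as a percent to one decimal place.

23.6%

Top → 58
Eligible (known) → 100 + 9 + 58 + 30 + 10 = 207
e × U → 0.7040 × 55 = 38.72
Base → 207 + 38.72 = 245.72
REF2 = 58 / 245.72 = 0.2360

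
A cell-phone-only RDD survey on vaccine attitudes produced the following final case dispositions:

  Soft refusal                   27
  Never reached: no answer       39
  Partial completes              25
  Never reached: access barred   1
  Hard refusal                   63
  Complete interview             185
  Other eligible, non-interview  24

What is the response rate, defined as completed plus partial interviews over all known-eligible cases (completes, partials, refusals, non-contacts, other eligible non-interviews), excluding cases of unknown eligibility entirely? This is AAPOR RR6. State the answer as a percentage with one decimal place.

57.7%

Refused = 63 + 27 = 90
No answer / not reached = 39 + 1 = 40
Numerator: 185 + 25 = 210
Base: 185 + 25 + 90 + 40 + 24 = 364
RR6 = 210 / 364 = 0.5769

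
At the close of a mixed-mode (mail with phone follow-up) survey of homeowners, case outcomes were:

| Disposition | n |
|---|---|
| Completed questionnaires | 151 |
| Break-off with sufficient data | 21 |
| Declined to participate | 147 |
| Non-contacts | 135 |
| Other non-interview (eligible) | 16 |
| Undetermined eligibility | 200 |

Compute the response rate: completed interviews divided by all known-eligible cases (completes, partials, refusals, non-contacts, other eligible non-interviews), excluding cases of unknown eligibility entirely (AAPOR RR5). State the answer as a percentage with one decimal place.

32.1%

Top: 151
Denom: 151 + 21 + 147 + 135 + 16 = 470
RR5 = 151 / 470 = 0.3213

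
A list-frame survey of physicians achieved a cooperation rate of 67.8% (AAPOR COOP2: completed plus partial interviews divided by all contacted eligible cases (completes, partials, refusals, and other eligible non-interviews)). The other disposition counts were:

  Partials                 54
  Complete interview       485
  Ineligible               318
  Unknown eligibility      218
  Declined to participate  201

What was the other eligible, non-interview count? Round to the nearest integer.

55

Num: 485 + 54 = 539
COOP2 = 539 / D = 0.678
D = 539 / 0.678 = 795.0
Rest of base = 740
other eligible, non-interview = 795.0 − 740 ≈ 55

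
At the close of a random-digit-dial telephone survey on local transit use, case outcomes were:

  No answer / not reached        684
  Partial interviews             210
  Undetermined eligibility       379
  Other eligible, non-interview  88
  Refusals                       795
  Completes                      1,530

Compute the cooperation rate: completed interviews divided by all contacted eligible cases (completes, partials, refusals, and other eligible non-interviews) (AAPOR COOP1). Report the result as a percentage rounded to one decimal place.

58.3%

Top = 1530
Denom = 1530 + 210 + 795 + 88 = 2623
COOP1 = 1530 / 2623 = 0.5833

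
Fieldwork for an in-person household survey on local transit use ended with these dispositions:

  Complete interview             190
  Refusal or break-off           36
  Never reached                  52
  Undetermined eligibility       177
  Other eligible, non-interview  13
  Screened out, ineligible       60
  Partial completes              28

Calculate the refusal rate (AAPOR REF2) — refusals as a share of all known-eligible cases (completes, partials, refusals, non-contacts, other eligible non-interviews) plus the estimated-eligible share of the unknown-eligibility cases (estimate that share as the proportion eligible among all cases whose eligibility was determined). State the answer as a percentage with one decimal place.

7.7%

Num: 36
Eligible (known): 190 + 28 + 36 + 52 + 13 = 319
e = 319 / (319 + 60) = 319 / 379 = 0.8417
Eligible share of unknowns: 0.8417 × 177 = 148.98
Base: 319 + 148.98 = 467.98
REF2 = 36 / 467.98 = 0.0769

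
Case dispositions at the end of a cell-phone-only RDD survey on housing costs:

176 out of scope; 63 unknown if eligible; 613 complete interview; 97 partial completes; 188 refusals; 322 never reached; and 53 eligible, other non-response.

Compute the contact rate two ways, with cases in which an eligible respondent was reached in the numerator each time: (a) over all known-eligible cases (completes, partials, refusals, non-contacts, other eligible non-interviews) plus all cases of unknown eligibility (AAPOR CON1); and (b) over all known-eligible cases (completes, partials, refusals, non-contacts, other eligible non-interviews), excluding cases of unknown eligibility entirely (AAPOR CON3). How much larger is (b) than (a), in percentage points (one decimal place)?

Numerator = 613 + 97 + 188 + 53 = 951
Base = 613 + 97 + 188 + 322 + 53 + 63 = 1336
CON1 = 951 / 1336 = 0.7118
Base = 613 + 97 + 188 + 322 + 53 = 1273
CON3 = 951 / 1273 = 0.7471
Difference = 74.71 − 71.18 = 3.53 percentage points

3.5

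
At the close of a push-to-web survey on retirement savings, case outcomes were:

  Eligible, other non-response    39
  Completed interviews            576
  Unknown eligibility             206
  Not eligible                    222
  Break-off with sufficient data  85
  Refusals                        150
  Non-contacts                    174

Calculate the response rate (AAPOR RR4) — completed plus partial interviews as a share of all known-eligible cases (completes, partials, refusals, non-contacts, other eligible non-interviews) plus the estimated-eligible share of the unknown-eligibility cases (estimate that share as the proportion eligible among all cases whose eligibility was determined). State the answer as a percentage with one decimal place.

Top: 576 + 85 = 661
Known eligible: 576 + 85 + 150 + 174 + 39 = 1024
e = 1024 / (1024 + 222) = 1024 / 1246 = 0.8218
e × U: 0.8218 × 206 = 169.29
Denom: 1024 + 169.29 = 1193.29
RR4 = 661 / 1193.29 = 0.5539

55.4%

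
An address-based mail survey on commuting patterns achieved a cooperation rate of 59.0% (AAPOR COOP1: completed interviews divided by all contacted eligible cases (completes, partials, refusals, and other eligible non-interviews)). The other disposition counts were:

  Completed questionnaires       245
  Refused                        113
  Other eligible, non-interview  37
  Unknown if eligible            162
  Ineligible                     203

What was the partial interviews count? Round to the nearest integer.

20

COOP1 = 245 / D = 0.590
D = 245 / 0.590 = 415.3
Remaining denominator categories sum to 395
partial interviews = 415.3 − 395 ≈ 20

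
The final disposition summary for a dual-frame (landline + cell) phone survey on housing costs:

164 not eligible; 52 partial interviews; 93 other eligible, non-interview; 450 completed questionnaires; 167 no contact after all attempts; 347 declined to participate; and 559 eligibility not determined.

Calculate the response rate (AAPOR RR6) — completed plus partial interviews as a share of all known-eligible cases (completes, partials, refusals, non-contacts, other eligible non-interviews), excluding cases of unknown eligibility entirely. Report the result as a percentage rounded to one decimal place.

45.3%

Numerator → 450 + 52 = 502
Base → 450 + 52 + 347 + 167 + 93 = 1109
RR6 = 502 / 1109 = 0.4527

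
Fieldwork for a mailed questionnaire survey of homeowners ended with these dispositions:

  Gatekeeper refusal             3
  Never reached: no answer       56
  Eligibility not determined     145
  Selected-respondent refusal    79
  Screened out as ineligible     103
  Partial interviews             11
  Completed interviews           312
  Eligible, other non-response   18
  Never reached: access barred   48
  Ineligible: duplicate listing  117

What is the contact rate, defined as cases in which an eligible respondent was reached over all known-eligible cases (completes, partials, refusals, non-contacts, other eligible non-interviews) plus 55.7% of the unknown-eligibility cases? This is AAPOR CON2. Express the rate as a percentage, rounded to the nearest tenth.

69.6%

Refusal or break-off = 3 + 79 = 82
No answer / not reached = 56 + 48 = 104
Out of scope = 103 + 117 = 220
Numerator = 312 + 11 + 82 + 18 = 423
Known eligible = 312 + 11 + 82 + 104 + 18 = 527
e × U = 0.5570 × 145 = 80.77
Denom = 527 + 80.77 = 607.77
CON2 = 423 / 607.77 = 0.6960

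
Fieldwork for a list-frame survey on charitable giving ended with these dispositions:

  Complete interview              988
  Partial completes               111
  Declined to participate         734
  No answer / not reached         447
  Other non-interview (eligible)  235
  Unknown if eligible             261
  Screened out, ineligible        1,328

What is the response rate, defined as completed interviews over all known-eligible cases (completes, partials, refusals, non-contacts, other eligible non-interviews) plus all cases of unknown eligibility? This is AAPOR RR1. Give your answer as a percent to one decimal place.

35.6%

Num → 988
Denom → 988 + 111 + 734 + 447 + 235 + 261 = 2776
RR1 = 988 / 2776 = 0.3559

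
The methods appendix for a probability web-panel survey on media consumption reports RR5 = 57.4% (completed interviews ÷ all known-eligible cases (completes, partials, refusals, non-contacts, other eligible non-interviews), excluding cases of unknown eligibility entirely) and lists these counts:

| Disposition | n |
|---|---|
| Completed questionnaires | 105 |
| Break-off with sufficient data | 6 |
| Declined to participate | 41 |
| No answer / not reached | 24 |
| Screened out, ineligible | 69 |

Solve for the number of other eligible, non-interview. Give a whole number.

RR5 = 105 / D = 0.574
D = 105 / 0.574 = 182.9
Rest of base = 176
other eligible, non-interview = 182.9 − 176 ≈ 7

7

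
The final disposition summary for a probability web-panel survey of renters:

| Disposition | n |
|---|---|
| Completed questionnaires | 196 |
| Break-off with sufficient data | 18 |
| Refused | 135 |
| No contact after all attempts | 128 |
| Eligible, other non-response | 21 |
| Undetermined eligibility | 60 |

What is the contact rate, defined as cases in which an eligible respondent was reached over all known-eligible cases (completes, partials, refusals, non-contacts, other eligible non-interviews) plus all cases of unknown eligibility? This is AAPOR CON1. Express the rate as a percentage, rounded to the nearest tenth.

Top → 196 + 18 + 135 + 21 = 370
Base → 196 + 18 + 135 + 128 + 21 + 60 = 558
CON1 = 370 / 558 = 0.6631

66.3%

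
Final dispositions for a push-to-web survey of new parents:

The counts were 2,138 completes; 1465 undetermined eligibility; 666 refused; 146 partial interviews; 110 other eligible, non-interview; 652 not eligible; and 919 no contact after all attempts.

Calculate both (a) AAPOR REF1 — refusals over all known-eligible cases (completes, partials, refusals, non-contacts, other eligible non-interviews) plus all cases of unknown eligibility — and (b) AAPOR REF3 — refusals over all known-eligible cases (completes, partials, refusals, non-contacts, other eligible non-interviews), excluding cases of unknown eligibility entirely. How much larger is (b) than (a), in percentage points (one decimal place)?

Numerator = 666
Denom = 2138 + 146 + 666 + 919 + 110 + 1465 = 5444
REF1 = 666 / 5444 = 0.1223
Denom = 2138 + 146 + 666 + 919 + 110 = 3979
REF3 = 666 / 3979 = 0.1674
Difference = 16.74 − 12.23 = 4.51 percentage points

4.5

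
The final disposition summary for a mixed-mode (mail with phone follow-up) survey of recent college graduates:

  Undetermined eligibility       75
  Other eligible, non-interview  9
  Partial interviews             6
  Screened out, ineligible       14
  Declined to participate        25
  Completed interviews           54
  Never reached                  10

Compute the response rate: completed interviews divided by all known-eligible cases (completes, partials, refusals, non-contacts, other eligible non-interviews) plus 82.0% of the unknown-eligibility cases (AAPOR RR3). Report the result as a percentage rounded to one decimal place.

32.6%

Numerator = 54
Eligible (known) = 54 + 6 + 25 + 10 + 9 = 104
Eligible share of unknowns = 0.8200 × 75 = 61.50
Base = 104 + 61.50 = 165.50
RR3 = 54 / 165.50 = 0.3263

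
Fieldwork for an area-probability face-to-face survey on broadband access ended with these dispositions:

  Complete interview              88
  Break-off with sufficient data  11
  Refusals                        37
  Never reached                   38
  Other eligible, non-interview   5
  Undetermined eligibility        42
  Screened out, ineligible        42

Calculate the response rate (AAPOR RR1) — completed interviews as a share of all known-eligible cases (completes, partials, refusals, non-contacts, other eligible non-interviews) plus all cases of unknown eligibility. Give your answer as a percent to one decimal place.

39.8%

Numerator → 88
Denom → 88 + 11 + 37 + 38 + 5 + 42 = 221
RR1 = 88 / 221 = 0.3982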